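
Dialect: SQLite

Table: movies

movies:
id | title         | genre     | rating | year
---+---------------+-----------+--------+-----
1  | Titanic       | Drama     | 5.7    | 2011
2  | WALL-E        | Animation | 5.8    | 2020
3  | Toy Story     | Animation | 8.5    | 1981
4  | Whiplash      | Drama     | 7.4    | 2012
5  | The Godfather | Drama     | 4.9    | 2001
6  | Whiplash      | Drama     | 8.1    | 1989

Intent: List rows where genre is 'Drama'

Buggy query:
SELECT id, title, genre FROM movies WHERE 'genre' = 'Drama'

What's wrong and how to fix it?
Bug: Single quotes denote string literals in SQL; the column name is being compared as a constant string

Fix: Reference the column as genre without single quotes

Corrected query:
SELECT id, title, genre FROM movies WHERE genre = 'Drama'

Result:
id | title         | genre
---+---------------+------
1  | Titanic       | Drama
4  | Whiplash      | Drama
5  | The Godfather | Drama
6  | Whiplash      | Drama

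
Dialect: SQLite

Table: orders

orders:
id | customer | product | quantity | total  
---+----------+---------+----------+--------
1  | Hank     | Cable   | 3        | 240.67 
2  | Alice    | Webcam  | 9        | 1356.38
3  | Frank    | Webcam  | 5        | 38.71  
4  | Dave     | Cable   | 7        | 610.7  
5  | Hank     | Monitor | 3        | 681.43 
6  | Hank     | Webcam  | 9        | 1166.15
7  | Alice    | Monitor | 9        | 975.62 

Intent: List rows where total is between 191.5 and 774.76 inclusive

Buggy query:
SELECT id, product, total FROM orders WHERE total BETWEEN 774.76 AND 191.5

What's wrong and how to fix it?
Bug: BETWEEN expects the lower bound first; with 774.76 AND 191.5 the range is empty

Fix: Write BETWEEN 191.5 AND 774.76

Corrected query:
SELECT id, product, total FROM orders WHERE total BETWEEN 191.5 AND 774.76

Result:
id | product | total 
---+---------+-------
1  | Cable   | 240.67
4  | Cable   | 610.7 
5  | Monitor | 681.43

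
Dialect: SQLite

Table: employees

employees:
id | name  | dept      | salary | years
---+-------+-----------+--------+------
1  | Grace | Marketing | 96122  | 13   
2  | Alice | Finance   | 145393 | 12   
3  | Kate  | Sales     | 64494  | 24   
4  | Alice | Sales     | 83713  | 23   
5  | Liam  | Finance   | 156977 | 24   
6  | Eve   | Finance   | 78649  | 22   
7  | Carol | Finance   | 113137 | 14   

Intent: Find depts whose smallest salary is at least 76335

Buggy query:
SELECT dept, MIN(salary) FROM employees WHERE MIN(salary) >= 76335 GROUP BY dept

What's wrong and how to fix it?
Bug: Aggregates like MIN are computed per group after WHERE runs

Fix: Replace WHERE with HAVING after the GROUP BY

Corrected query:
SELECT dept, MIN(salary) FROM employees GROUP BY dept HAVING MIN(salary) >= 76335

Result:
dept      | MIN(salary)
----------+------------
Finance   | 78649      
Marketing | 96122      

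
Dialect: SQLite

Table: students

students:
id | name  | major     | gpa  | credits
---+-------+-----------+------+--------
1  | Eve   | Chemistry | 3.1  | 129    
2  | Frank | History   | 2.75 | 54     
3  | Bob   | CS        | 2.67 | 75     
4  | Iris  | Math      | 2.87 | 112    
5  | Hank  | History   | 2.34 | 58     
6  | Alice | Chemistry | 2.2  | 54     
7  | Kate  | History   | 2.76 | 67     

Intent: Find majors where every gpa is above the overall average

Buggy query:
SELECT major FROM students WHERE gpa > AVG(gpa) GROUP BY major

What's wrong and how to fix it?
Bug: AVG() is an aggregate; it can't sit directly in WHERE

Fix: Use a subquery for AVG and a HAVING MIN(...) filter so the condition holds for every row in the group

Corrected query:
SELECT major FROM students GROUP BY major HAVING MIN(gpa) > (SELECT AVG(gpa) FROM students)

Result:
major
-----
Math 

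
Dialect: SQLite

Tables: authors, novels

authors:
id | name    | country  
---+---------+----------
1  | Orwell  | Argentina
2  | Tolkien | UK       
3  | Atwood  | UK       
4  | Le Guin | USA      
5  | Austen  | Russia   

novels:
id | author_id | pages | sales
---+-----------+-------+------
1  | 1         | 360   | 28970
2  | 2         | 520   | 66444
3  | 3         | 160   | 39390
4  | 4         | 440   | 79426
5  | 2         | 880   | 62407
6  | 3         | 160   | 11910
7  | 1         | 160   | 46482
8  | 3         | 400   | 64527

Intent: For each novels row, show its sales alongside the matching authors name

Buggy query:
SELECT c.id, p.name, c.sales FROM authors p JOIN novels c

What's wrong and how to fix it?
Bug: Missing join condition: each novels row is matched to all authors rows instead of just its own

Fix: Add ON c.author_id = p.id to the JOIN

Corrected query:
SELECT c.id, p.name, c.sales FROM authors p JOIN novels c ON c.author_id = p.id

Result:
id | name    | sales
---+---------+------
1  | Orwell  | 28970
2  | Tolkien | 66444
3  | Atwood  | 39390
4  | Le Guin | 79426
5  | Tolkien | 62407
6  | Atwood  | 11910
7  | Orwell  | 46482
8  | Atwood  | 64527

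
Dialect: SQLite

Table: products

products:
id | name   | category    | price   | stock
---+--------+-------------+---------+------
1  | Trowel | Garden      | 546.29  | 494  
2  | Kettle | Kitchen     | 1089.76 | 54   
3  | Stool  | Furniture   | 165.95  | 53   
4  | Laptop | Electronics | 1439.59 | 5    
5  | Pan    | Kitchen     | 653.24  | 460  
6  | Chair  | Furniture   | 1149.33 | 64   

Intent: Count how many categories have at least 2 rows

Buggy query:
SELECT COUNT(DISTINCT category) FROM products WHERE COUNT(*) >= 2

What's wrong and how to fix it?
Bug: WHERE filters individual rows, not groups, so a group-level COUNT is invalid there

Fix: Use a subquery that GROUPs and filters with HAVING, then count its rows

Corrected query:
SELECT COUNT(*) FROM (SELECT category FROM products GROUP BY category HAVING COUNT(*) >= 2)

Result:
COUNT(*)
--------
2       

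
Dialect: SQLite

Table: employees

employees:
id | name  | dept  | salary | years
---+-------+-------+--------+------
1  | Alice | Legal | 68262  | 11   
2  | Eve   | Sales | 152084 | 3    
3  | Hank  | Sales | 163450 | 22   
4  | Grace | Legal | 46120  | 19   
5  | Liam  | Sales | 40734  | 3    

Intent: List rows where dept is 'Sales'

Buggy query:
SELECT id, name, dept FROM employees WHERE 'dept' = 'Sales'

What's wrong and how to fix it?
Bug: Single quotes denote string literals in SQL; the column name is being compared as a constant string

Fix: Reference the column as dept without single quotes

Corrected query:
SELECT id, name, dept FROM employees WHERE dept = 'Sales'

Result:
id | name | dept 
---+------+------
2  | Eve  | Sales
3  | Hank | Sales
5  | Liam | Sales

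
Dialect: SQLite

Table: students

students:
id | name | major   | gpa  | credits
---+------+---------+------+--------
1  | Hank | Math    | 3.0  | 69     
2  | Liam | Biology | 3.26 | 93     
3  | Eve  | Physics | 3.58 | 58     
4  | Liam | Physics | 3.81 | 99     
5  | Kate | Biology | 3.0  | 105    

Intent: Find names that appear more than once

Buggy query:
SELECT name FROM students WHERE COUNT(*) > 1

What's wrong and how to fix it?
Bug: WHERE can't reference COUNT(*); aggregates are computed after WHERE

Fix: Group first, then use HAVING for the count condition

Corrected query:
SELECT name FROM students GROUP BY name HAVING COUNT(*) > 1

Result:
name
----
Liam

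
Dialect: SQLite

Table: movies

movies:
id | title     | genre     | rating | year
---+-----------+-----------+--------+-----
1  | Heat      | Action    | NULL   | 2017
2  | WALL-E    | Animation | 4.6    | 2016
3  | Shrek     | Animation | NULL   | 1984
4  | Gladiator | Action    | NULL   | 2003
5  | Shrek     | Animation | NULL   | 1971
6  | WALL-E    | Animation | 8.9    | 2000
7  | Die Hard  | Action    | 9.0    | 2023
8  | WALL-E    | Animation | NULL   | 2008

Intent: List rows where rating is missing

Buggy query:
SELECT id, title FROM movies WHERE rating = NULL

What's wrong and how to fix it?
Bug: Comparing to NULL with '=' never matches; NULL = NULL is unknown, not true

Fix: Use IS NULL to test for NULL

Corrected query:
SELECT id, title FROM movies WHERE rating IS NULL

Result:
id | title    
---+----------
1  | Heat     
3  | Shrek    
4  | Gladiator
5  | Shrek    
8  | WALL-E   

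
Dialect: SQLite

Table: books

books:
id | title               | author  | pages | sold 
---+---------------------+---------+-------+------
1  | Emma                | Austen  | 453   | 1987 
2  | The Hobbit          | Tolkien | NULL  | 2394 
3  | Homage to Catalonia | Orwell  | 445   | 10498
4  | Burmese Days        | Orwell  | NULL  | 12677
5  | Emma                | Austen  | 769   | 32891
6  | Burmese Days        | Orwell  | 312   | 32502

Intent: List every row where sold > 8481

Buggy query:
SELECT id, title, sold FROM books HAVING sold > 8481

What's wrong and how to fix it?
Bug: HAVING filters the output of aggregation, but this query has no GROUP BY and no aggregate functions, so SQLite rejects it (HAVING clause on a non-aggregate query); the condition here is per row

Fix: Replace HAVING with WHERE since the condition applies to individual rows

Corrected query:
SELECT id, title, sold FROM books WHERE sold > 8481

Result:
id | title               | sold 
---+---------------------+------
3  | Homage to Catalonia | 10498
4  | Burmese Days        | 12677
5  | Emma                | 32891
6  | Burmese Days        | 32502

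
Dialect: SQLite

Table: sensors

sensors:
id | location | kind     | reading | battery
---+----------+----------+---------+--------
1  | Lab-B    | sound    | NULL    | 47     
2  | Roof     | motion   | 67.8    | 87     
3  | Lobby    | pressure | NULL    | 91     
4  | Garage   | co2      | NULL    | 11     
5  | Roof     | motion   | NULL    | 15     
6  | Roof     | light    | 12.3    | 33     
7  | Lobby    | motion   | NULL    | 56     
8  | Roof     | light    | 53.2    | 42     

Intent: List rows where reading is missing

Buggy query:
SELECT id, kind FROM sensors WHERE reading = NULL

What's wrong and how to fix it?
Bug: Comparing to NULL with '=' never matches; NULL = NULL is unknown, not true

Fix: Replace '= NULL' with 'IS NULL'

Corrected query:
SELECT id, kind FROM sensors WHERE reading IS NULL

Result:
id | kind    
---+---------
1  | sound   
3  | pressure
4  | co2     
5  | motion  
7  | motion  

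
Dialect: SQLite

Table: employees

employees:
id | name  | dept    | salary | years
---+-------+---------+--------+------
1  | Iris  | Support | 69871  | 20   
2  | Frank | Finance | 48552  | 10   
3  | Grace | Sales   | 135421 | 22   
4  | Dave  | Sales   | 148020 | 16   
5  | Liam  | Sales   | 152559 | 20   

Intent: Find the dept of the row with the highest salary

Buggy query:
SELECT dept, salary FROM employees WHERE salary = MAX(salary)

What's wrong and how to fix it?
Bug: WHERE is evaluated per row; an aggregate over the whole table isn't defined there

Fix: Wrap MAX in a scalar subquery so WHERE compares against a single value

Corrected query:
SELECT dept, salary FROM employees WHERE salary = (SELECT MAX(salary) FROM employees)

Result:
dept  | salary
------+-------
Sales | 152559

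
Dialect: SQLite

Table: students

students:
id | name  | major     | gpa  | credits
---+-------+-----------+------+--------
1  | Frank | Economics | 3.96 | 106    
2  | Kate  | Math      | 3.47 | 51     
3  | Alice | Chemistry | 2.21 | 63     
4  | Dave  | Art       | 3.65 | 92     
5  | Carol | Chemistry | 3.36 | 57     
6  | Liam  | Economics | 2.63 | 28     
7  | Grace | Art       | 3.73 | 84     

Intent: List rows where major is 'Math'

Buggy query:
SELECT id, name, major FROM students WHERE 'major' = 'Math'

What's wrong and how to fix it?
Bug: Single quotes denote string literals in SQL; the column name is being compared as a constant string

Fix: Remove the quotes around the column name (or use double quotes for an identifier)

Corrected query:
SELECT id, name, major FROM students WHERE major = 'Math'

Result:
id | name | major
---+------+------
2  | Kate | Math 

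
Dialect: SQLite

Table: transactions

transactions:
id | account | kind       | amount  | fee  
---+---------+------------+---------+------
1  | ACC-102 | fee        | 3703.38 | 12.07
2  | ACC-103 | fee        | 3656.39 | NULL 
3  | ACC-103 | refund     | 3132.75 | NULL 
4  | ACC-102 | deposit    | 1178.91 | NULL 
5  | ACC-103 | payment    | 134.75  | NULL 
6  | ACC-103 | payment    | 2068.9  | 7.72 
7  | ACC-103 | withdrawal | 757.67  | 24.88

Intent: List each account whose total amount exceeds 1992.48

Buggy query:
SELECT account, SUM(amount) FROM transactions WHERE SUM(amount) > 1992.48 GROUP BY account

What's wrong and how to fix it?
Bug: SUM(amount) is an aggregate, but WHERE filters rows before aggregation

Fix: Move the aggregate condition to a HAVING clause

Corrected query:
SELECT account, SUM(amount) FROM transactions GROUP BY account HAVING SUM(amount) > 1992.48

Result:
account | SUM(amount)
--------+------------
ACC-102 | 4882.29    
ACC-103 | 9750.46    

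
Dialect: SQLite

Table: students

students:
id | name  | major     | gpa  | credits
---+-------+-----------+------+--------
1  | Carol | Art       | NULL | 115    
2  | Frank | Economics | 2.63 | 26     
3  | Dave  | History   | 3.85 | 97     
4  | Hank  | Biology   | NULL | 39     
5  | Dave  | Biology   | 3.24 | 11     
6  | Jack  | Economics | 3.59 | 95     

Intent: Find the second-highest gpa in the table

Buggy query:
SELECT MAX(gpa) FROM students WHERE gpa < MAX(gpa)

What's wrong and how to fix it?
Bug: MAX(gpa) on the right of the comparison is an aggregate-in-WHERE error

Fix: Compute the overall MAX in a subquery, then take MAX of rows below it

Corrected query:
SELECT MAX(gpa) FROM students WHERE gpa < (SELECT MAX(gpa) FROM students)

Result:
MAX(gpa)
--------
3.59    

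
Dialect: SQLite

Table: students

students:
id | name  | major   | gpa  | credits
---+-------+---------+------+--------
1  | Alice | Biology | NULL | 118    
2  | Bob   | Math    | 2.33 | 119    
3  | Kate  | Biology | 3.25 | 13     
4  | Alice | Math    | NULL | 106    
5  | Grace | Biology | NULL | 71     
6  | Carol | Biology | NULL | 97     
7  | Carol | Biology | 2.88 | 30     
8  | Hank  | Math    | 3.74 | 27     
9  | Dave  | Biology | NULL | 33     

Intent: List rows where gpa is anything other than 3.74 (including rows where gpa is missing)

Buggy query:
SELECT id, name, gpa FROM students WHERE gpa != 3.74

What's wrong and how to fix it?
Bug: 'gpa != 3.74' is unknown when gpa is NULL, so NULL rows are silently excluded

Fix: Add an explicit OR gpa IS NULL to include the missing-value rows

Corrected query:
SELECT id, name, gpa FROM students WHERE gpa != 3.74 OR gpa IS NULL

Result:
id | name  | gpa 
---+-------+-----
1  | Alice | NULL
2  | Bob   | 2.33
3  | Kate  | 3.25
4  | Alice | NULL
5  | Grace | NULL
6  | Carol | NULL
7  | Carol | 2.88
9  | Dave  | NULL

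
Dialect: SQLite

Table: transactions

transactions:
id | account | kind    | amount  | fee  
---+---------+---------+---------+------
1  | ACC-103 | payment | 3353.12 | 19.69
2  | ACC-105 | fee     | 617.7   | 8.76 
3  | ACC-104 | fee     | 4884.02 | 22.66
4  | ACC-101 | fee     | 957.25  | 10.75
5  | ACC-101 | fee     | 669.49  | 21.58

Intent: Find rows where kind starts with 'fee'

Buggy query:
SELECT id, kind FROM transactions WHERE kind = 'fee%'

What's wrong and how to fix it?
Bug: Wildcards only work with LIKE; '=' treats '%' as a literal character

Fix: Use LIKE for wildcard pattern matching

Corrected query:
SELECT id, kind FROM transactions WHERE kind LIKE 'fee%'

Result:
id | kind
---+-----
2  | fee 
3  | fee 
4  | fee 
5  | fee 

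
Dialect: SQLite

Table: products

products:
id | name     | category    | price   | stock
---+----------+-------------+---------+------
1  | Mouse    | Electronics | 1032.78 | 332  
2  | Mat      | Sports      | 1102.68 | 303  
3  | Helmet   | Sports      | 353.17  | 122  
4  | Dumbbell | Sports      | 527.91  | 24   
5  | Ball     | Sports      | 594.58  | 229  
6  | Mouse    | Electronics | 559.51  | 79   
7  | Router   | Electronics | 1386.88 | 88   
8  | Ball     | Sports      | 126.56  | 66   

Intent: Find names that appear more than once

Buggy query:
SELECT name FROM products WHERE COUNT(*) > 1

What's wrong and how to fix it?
Bug: COUNT(*) is an aggregate and cannot be used in WHERE

Fix: Group first, then use HAVING for the count condition

Corrected query:
SELECT name FROM products GROUP BY name HAVING COUNT(*) > 1

Result:
name 
-----
Ball 
Mouse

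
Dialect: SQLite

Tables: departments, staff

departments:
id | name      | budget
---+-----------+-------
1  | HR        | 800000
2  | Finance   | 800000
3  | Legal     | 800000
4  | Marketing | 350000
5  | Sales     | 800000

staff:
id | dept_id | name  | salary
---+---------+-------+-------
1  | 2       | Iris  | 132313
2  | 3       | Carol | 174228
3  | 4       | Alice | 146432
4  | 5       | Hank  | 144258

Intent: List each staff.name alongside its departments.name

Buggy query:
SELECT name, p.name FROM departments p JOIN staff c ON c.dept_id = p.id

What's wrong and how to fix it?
Bug: 'name' exists in both joined tables, so the database can't tell which one is meant

Fix: Prefix ambiguous columns with the table alias

Corrected query:
SELECT c.name, p.name FROM departments p JOIN staff c ON c.dept_id = p.id

Result:
name  | name     
------+----------
Iris  | Finance  
Carol | Legal    
Alice | Marketing
Hank  | Sales    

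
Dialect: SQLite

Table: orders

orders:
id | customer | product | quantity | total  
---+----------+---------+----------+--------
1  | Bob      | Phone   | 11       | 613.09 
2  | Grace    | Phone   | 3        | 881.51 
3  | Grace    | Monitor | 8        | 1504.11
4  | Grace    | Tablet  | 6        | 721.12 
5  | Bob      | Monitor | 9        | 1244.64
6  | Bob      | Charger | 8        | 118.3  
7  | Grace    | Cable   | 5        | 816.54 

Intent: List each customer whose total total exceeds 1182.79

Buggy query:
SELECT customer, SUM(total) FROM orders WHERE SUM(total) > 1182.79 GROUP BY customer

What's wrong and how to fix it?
Bug: Aggregate functions cannot appear in a WHERE clause

Fix: Use HAVING (which filters groups after aggregation) instead of WHERE

Corrected query:
SELECT customer, SUM(total) FROM orders GROUP BY customer HAVING SUM(total) > 1182.79

Result:
customer | SUM(total)
---------+-----------
Bob      | 1976.03   
Grace    | 3923.28   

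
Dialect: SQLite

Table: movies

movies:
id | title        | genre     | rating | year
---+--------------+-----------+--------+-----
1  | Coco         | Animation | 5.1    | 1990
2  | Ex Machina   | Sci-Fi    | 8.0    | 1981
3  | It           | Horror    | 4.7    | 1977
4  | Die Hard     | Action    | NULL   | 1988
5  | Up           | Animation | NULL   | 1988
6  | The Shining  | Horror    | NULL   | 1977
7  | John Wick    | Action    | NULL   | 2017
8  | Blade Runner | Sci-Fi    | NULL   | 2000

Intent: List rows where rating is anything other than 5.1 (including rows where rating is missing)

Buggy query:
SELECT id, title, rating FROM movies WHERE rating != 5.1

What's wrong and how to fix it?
Bug: Inequality against NULL is unknown, not true; rows with NULL are dropped

Fix: Handle NULL separately with IS NULL alongside the inequality

Corrected query:
SELECT id, title, rating FROM movies WHERE rating != 5.1 OR rating IS NULL

Result:
id | title        | rating
---+--------------+-------
2  | Ex Machina   | 8     
3  | It           | 4.7   
4  | Die Hard     | NULL  
5  | Up           | NULL  
6  | The Shining  | NULL  
7  | John Wick    | NULL  
8  | Blade Runner | NULL  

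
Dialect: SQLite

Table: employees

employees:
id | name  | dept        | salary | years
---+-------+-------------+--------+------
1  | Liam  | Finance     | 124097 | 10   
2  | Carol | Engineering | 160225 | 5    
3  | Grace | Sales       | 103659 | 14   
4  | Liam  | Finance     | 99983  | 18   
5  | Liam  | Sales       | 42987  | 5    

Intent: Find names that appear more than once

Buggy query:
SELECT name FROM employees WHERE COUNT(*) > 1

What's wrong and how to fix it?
Bug: WHERE can't reference COUNT(*); aggregates are computed after WHERE

Fix: Group first, then use HAVING for the count condition

Corrected query:
SELECT name FROM employees GROUP BY name HAVING COUNT(*) > 1

Result:
name
----
Liam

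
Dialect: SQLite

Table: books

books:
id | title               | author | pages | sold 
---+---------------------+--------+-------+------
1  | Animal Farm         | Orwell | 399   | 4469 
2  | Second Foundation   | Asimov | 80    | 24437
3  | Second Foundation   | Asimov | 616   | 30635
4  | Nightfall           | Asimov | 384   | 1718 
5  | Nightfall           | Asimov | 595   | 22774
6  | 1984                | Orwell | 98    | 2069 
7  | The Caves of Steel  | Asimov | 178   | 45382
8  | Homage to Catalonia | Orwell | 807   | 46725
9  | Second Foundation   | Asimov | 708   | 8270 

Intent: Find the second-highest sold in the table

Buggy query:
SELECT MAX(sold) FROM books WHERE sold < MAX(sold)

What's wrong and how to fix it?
Bug: MAX(sold) on the right of the comparison is an aggregate-in-WHERE error

Fix: Put the inner MAX in a scalar subquery

Corrected query:
SELECT MAX(sold) FROM books WHERE sold < (SELECT MAX(sold) FROM books)

Result:
MAX(sold)
---------
45382    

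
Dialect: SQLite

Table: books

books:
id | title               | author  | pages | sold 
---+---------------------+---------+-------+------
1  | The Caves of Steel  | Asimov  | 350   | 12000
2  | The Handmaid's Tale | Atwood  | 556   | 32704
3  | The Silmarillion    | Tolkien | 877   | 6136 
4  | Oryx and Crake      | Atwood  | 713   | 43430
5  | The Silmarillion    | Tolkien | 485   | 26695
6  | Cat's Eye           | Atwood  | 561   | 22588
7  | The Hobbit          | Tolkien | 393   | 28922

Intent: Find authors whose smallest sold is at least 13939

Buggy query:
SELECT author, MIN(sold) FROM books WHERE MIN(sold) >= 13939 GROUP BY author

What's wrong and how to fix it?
Bug: MIN() in WHERE is a misuse of aggregate

Fix: Replace WHERE with HAVING after the GROUP BY

Corrected query:
SELECT author, MIN(sold) FROM books GROUP BY author HAVING MIN(sold) >= 13939

Result:
author | MIN(sold)
-------+----------
Atwood | 22588    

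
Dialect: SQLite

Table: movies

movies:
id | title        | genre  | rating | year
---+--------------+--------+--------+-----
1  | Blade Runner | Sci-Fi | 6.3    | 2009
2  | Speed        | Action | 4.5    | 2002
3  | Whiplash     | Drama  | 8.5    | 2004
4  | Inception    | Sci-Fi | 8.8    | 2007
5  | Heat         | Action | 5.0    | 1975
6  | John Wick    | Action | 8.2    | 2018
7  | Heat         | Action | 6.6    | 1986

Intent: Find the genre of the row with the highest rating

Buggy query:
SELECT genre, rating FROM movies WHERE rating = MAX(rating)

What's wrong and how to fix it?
Bug: MAX(rating) is an aggregate and cannot be used directly in WHERE

Fix: Wrap MAX in a scalar subquery so WHERE compares against a single value

Corrected query:
SELECT genre, rating FROM movies WHERE rating = (SELECT MAX(rating) FROM movies)

Result:
genre  | rating
-------+-------
Sci-Fi | 8.8   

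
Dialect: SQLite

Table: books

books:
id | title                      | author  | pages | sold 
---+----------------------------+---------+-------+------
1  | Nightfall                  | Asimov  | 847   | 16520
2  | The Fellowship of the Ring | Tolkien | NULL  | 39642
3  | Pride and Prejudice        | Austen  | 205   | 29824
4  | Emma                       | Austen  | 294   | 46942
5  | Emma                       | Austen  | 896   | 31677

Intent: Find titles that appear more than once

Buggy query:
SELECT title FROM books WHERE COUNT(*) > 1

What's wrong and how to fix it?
Bug: COUNT(*) is an aggregate and cannot be used in WHERE

Fix: Group first, then use HAVING for the count condition

Corrected query:
SELECT title FROM books GROUP BY title HAVING COUNT(*) > 1

Result:
title
-----
Emma 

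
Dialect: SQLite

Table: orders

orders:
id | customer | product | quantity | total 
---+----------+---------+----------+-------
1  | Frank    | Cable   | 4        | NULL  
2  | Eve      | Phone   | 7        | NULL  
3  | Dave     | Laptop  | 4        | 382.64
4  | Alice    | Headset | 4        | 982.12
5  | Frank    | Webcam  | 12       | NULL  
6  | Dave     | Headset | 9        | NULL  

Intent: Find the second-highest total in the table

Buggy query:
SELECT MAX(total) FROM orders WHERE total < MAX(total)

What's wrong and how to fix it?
Bug: The inner MAX is an aggregate inside WHERE, which is not allowed

Fix: Compute the overall MAX in a subquery, then take MAX of rows below it

Corrected query:
SELECT MAX(total) FROM orders WHERE total < (SELECT MAX(total) FROM orders)

Result:
MAX(total)
----------
382.64    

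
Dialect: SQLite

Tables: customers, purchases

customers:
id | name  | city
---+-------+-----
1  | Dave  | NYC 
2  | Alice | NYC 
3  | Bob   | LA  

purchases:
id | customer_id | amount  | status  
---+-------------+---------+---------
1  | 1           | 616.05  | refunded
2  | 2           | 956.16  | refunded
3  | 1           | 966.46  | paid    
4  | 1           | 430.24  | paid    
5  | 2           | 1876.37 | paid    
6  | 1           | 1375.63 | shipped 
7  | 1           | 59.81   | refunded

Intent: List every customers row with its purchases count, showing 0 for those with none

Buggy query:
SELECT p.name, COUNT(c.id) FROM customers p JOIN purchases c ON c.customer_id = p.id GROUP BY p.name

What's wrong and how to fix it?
Bug: INNER JOIN drops customers rows that have no matching purchases rows

Fix: Use LEFT JOIN so parents without children still appear (COUNT(c.id) gives 0)

Corrected query:
SELECT p.name, COUNT(c.id) FROM customers p LEFT JOIN purchases c ON c.customer_id = p.id GROUP BY p.name

Result:
name  | COUNT(c.id)
------+------------
Alice | 2          
Bob   | 0          
Dave  | 5          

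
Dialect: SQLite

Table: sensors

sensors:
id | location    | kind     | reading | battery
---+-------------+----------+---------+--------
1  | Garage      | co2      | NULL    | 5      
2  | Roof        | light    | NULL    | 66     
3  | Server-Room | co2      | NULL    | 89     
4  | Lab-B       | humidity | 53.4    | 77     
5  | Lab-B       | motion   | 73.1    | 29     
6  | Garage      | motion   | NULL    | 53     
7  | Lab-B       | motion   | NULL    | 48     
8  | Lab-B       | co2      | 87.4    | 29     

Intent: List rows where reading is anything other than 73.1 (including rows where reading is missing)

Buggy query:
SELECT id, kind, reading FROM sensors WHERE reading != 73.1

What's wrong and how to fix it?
Bug: 'reading != 73.1' is unknown when reading is NULL, so NULL rows are silently excluded

Fix: Handle NULL separately with IS NULL alongside the inequality

Corrected query:
SELECT id, kind, reading FROM sensors WHERE reading != 73.1 OR reading IS NULL

Result:
id | kind     | reading
---+----------+--------
1  | co2      | NULL   
2  | light    | NULL   
3  | co2      | NULL   
4  | humidity | 53.4   
6  | motion   | NULL   
7  | motion   | NULL   
8  | co2      | 87.4   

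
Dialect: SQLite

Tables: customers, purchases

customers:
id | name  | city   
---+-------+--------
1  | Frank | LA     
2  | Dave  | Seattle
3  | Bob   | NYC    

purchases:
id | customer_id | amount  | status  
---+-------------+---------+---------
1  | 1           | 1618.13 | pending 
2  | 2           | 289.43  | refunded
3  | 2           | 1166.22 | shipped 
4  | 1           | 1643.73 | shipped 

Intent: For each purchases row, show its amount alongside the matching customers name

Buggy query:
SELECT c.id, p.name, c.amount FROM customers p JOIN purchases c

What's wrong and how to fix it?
Bug: Missing join condition: each purchases row is matched to all customers rows instead of just its own

Fix: Specify the join condition linking the foreign key to the parent id

Corrected query:
SELECT c.id, p.name, c.amount FROM customers p JOIN purchases c ON c.customer_id = p.id

Result:
id | name  | amount 
---+-------+--------
1  | Frank | 1618.13
2  | Dave  | 289.43 
3  | Dave  | 1166.22
4  | Frank | 1643.73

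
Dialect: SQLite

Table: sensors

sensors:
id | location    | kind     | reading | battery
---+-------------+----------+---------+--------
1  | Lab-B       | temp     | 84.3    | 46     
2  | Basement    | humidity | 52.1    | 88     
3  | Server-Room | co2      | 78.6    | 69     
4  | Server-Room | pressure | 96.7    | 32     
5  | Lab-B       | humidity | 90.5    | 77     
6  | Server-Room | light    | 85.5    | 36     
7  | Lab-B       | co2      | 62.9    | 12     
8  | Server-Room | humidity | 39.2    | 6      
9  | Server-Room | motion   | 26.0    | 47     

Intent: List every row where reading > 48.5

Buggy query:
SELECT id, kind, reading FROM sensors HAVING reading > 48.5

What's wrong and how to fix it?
Bug: HAVING filters the output of aggregation, but this query has no GROUP BY and no aggregate functions, so SQLite rejects it (HAVING clause on a non-aggregate query); the condition here is per row

Fix: Replace HAVING with WHERE since the condition applies to individual rows

Corrected query:
SELECT id, kind, reading FROM sensors WHERE reading > 48.5

Result:
id | kind     | reading
---+----------+--------
1  | temp     | 84.3   
2  | humidity | 52.1   
3  | co2      | 78.6   
4  | pressure | 96.7   
5  | humidity | 90.5   
6  | light    | 85.5   
7  | co2      | 62.9   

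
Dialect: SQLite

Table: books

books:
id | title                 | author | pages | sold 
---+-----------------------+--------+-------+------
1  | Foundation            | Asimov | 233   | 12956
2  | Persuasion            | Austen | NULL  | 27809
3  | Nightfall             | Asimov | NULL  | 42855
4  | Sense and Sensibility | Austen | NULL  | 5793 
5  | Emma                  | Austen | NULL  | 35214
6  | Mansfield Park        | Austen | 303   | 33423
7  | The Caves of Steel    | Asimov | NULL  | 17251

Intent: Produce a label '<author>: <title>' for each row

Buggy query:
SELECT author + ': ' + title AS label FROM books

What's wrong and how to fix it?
Bug: '+' is numeric addition; on text columns SQLite converts them to 0 instead of concatenating

Fix: Replace + with || to concatenate text

Corrected query:
SELECT author || ': ' || title AS label FROM books

Result:
label                        
-----------------------------
Asimov: Foundation           
Austen: Persuasion           
Asimov: Nightfall            
Austen: Sense and Sensibility
Austen: Emma                 
Austen: Mansfield Park       
Asimov: The Caves of Steel   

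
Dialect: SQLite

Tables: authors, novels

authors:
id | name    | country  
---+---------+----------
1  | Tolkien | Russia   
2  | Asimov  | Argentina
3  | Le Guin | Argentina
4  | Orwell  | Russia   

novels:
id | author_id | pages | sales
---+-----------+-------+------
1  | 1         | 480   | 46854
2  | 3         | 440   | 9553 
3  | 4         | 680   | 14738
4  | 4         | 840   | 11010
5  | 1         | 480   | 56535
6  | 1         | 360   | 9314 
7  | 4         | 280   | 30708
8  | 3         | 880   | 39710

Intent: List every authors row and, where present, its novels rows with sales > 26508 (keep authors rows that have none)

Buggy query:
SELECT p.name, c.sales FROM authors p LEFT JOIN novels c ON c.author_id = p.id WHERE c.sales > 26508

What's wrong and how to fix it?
Bug: Filtering c.sales in WHERE discards the NULL rows produced by LEFT JOIN, turning it into an inner join

Fix: Move the right-table condition into the ON clause so unmatched parents are kept

Corrected query:
SELECT p.name, c.sales FROM authors p LEFT JOIN novels c ON c.author_id = p.id AND c.sales > 26508

Result:
name    | sales
--------+------
Tolkien | 46854
Tolkien | 56535
Asimov  | NULL 
Le Guin | 39710
Orwell  | 30708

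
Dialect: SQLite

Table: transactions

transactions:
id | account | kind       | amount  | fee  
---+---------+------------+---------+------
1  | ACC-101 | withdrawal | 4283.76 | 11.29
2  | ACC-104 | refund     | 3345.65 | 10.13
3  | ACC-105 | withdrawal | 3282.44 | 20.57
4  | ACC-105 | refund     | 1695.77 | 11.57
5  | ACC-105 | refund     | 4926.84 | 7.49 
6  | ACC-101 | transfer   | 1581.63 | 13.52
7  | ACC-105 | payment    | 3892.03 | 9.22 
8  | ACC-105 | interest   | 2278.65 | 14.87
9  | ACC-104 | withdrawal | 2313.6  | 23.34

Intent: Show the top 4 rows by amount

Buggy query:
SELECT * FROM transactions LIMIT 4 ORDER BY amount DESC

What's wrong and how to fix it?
Bug: LIMIT must come after ORDER BY

Fix: Swap the clauses: ORDER BY first, then LIMIT

Corrected query:
SELECT * FROM transactions ORDER BY amount DESC LIMIT 4

Result:
id | account | kind       | amount  | fee  
---+---------+------------+---------+------
5  | ACC-105 | refund     | 4926.84 | 7.49 
1  | ACC-101 | withdrawal | 4283.76 | 11.29
7  | ACC-105 | payment    | 3892.03 | 9.22 
2  | ACC-104 | refund     | 3345.65 | 10.13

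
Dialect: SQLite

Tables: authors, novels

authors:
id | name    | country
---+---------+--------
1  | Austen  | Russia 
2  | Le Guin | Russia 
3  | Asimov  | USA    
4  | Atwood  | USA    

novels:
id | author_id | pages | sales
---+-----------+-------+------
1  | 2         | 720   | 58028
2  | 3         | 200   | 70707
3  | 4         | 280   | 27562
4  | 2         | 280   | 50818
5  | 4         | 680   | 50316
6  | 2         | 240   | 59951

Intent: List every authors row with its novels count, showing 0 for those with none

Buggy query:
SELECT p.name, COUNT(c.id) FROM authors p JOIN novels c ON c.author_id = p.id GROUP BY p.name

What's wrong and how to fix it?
Bug: INNER JOIN drops authors rows that have no matching novels rows

Fix: Switch to LEFT JOIN to retain unmatched parent rows

Corrected query:
SELECT p.name, COUNT(c.id) FROM authors p LEFT JOIN novels c ON c.author_id = p.id GROUP BY p.name

Result:
name    | COUNT(c.id)
--------+------------
Asimov  | 1          
Atwood  | 2          
Austen  | 0          
Le Guin | 3          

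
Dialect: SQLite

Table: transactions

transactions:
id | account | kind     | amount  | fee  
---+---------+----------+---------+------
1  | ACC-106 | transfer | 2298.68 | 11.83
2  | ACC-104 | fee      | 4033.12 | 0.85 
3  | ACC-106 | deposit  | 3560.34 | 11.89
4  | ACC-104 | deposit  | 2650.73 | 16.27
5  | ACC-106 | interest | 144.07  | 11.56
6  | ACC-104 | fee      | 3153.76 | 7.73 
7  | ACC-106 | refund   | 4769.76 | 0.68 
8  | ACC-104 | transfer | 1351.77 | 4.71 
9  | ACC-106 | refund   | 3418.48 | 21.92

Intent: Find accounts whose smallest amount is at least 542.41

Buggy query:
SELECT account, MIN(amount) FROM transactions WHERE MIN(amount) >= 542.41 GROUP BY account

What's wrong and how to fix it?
Bug: MIN() in WHERE is a misuse of aggregate

Fix: Use HAVING for the per-group MIN condition

Corrected query:
SELECT account, MIN(amount) FROM transactions GROUP BY account HAVING MIN(amount) >= 542.41

Result:
account | MIN(amount)
--------+------------
ACC-104 | 1351.77    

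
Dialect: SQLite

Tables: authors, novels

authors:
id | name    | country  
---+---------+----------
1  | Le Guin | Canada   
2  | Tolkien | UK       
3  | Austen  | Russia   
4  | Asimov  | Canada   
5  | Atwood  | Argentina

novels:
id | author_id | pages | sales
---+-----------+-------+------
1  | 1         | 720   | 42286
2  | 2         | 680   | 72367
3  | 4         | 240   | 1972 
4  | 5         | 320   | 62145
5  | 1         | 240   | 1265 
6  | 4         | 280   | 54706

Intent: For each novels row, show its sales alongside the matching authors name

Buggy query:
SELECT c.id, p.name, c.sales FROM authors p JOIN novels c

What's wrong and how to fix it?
Bug: JOIN with no ON clause produces a cartesian product; every novels row pairs with every authors row

Fix: Specify the join condition linking the foreign key to the parent id

Corrected query:
SELECT c.id, p.name, c.sales FROM authors p JOIN novels c ON c.author_id = p.id

Result:
id | name    | sales
---+---------+------
1  | Le Guin | 42286
2  | Tolkien | 72367
3  | Asimov  | 1972 
4  | Atwood  | 62145
5  | Le Guin | 1265 
6  | Asimov  | 54706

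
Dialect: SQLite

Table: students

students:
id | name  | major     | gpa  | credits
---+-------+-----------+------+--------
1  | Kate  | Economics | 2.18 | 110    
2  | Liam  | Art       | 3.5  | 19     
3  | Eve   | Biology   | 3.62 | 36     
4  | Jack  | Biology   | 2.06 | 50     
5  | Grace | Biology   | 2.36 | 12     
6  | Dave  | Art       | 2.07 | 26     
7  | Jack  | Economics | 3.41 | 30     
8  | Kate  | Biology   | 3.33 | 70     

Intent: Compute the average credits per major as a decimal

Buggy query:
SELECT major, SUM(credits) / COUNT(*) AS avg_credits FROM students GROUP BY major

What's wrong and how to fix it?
Bug: SUM(credits) and COUNT(*) are both integers; the division truncates the fractional part

Fix: Multiply by 1.0 (or CAST to REAL) to force floating-point division

Corrected query:
SELECT major, SUM(credits) * 1.0 / COUNT(*) AS avg_credits FROM students GROUP BY major

Result:
major     | avg_credits
----------+------------
Art       | 22.5       
Biology   | 42         
Economics | 70         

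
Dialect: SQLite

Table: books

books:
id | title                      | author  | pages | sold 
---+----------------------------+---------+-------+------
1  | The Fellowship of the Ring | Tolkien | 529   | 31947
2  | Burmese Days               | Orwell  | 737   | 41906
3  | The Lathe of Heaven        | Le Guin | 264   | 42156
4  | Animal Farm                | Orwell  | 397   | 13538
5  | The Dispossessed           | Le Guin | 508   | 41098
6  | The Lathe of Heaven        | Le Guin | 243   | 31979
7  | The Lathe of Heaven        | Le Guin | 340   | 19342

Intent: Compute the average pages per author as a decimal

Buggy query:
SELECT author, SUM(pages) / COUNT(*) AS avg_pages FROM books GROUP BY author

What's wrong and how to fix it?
Bug: SUM(pages) and COUNT(*) are both integers; the division truncates the fractional part

Fix: Multiply by 1.0 (or CAST to REAL) to force floating-point division

Corrected query:
SELECT author, SUM(pages) * 1.0 / COUNT(*) AS avg_pages FROM books GROUP BY author

Result:
author  | avg_pages
--------+----------
Le Guin | 338.75   
Orwell  | 567      
Tolkien | 529      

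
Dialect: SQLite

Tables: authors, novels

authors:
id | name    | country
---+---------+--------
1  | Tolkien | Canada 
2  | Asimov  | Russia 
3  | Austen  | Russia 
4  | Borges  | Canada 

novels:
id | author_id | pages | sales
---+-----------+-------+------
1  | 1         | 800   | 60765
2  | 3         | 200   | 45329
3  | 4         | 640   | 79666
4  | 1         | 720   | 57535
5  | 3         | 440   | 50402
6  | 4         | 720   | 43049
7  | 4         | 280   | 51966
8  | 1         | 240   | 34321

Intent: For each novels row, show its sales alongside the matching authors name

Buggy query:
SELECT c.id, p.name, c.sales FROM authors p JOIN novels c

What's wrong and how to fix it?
Bug: Missing join condition: each novels row is matched to all authors rows instead of just its own

Fix: Specify the join condition linking the foreign key to the parent id

Corrected query:
SELECT c.id, p.name, c.sales FROM authors p JOIN novels c ON c.author_id = p.id

Result:
id | name    | sales
---+---------+------
1  | Tolkien | 60765
2  | Austen  | 45329
3  | Borges  | 79666
4  | Tolkien | 57535
5  | Austen  | 50402
6  | Borges  | 43049
7  | Borges  | 51966
8  | Tolkien | 34321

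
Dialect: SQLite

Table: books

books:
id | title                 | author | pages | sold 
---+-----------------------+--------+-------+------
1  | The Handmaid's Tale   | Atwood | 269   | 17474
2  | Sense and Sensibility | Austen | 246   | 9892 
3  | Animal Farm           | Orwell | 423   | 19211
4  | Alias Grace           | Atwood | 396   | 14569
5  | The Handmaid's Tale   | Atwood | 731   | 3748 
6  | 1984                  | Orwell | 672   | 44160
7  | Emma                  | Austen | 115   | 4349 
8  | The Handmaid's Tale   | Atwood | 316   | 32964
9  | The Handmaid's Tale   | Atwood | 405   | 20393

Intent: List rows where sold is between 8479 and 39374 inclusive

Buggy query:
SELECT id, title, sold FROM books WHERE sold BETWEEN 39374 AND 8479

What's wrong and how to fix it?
Bug: BETWEEN expects the lower bound first; with 39374 AND 8479 the range is empty

Fix: Write BETWEEN 8479 AND 39374

Corrected query:
SELECT id, title, sold FROM books WHERE sold BETWEEN 8479 AND 39374

Result:
id | title                 | sold 
---+-----------------------+------
1  | The Handmaid's Tale   | 17474
2  | Sense and Sensibility | 9892 
3  | Animal Farm           | 19211
4  | Alias Grace           | 14569
8  | The Handmaid's Tale   | 32964
9  | The Handmaid's Tale   | 20393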